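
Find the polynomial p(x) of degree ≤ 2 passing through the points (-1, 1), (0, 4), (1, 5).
-x**2 + 2*x + 4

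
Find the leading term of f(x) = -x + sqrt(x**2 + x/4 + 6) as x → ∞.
1/8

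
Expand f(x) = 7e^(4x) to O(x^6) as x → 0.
7 + 28*x + 56*x**2 + 224*x**3/3 + 224*x**4/3 + 896*x**5/15 + O(x**6)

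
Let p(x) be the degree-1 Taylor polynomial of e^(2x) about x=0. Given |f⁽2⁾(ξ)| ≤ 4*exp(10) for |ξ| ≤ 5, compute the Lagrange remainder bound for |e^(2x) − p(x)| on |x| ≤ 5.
50*exp(10)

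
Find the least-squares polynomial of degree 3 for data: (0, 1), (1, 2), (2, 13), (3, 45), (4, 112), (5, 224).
127/126 + (131/756)x + (-73/63)x² + (217/108)x³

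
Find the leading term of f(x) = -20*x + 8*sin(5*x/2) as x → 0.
-125*x**3/6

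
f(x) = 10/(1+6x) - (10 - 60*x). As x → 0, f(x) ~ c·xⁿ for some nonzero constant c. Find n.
2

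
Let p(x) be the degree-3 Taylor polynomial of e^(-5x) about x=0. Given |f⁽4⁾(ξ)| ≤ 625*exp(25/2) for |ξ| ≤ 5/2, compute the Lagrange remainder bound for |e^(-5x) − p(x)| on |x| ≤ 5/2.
390625*exp(25/2)/384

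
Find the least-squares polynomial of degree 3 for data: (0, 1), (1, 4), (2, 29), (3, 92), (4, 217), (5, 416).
67/63 + (-332/189)x + (100/63)x² + (83/27)x³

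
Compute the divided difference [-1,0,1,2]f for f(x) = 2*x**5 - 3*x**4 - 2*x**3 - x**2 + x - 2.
2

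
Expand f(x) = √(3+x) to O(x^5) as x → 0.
sqrt(3) + sqrt(3)*x/6 - sqrt(3)*x**2/72 + sqrt(3)*x**3/432 - 5*sqrt(3)*x**4/10368 + O(x**5)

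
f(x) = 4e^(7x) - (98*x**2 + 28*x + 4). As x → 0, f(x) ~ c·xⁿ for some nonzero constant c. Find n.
3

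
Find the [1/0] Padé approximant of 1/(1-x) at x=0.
x + 1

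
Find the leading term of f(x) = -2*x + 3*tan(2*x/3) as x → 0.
8*x**3/27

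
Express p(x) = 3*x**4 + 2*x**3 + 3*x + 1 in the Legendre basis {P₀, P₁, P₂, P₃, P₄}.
(8/5)P₀ + (21/5)P₁ + (12/7)P₂ + (4/5)P₃ + (24/35)P₄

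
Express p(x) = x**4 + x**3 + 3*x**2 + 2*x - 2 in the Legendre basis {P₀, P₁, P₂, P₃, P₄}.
(-4/5)P₀ + (13/5)P₁ + (18/7)P₂ + (2/5)P₃ + (8/35)P₄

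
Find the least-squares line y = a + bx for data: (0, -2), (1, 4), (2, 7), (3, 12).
a = -3/2, b = 9/2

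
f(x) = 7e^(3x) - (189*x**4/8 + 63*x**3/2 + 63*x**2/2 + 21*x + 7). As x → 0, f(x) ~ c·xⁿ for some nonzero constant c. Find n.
5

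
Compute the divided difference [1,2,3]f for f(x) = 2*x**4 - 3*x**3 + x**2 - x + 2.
33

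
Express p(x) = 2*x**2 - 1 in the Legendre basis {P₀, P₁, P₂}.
(-1/3)P₀ + (4/3)P₂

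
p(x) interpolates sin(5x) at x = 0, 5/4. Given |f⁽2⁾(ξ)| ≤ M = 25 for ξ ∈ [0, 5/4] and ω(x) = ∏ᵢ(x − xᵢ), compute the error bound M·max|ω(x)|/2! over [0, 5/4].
625/128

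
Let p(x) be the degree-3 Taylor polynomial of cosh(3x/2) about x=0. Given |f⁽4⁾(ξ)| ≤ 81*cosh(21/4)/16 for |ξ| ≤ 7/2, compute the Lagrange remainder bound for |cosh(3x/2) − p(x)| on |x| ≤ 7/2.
64827*cosh(21/4)/2048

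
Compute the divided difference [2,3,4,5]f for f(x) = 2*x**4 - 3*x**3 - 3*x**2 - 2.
25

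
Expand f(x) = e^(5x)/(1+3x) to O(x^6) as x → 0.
1 + 2*x + 13*x**2/2 + 4*x**3/3 + 529*x**4/24 - 481*x**5/12 + O(x**6)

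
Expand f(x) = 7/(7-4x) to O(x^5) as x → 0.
1 + 4*x/7 + 16*x**2/49 + 64*x**3/343 + 256*x**4/2401 + O(x**5)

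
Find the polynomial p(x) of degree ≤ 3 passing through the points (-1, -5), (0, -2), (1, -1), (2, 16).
3*x**3 - x**2 - x - 2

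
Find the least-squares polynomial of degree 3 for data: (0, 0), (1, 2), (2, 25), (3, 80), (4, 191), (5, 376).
-41/126 + (839/756)x + (-7/9)x² + (337/108)x³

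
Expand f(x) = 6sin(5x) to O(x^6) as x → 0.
30*x - 125*x**3 + 625*x**5/4 + O(x**6)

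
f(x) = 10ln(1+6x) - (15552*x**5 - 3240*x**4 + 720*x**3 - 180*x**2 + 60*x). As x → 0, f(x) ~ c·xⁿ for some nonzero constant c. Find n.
6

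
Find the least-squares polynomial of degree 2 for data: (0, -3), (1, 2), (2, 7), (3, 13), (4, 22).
-19/7 + (247/70)x + (9/14)x²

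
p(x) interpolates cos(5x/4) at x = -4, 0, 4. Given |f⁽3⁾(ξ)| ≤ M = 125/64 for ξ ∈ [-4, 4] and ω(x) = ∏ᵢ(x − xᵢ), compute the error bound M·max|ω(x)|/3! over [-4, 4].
125*sqrt(3)/27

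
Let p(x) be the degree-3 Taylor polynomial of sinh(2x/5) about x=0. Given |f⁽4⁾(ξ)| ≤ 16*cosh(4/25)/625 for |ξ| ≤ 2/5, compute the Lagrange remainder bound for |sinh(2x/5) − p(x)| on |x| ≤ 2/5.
32*cosh(4/25)/1171875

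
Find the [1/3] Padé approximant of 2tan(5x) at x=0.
10*x/(1 - 25*x**2/3)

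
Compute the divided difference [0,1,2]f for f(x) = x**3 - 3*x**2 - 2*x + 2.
0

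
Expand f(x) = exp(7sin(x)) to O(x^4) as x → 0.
1 + 7*x + 49*x**2/2 + 56*x**3 + O(x**4)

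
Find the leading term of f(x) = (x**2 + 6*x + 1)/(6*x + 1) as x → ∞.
x/6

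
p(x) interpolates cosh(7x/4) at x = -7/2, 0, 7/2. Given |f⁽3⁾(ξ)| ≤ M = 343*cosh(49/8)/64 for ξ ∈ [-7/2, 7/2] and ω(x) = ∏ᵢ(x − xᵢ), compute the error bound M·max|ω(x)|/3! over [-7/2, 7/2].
117649*sqrt(3)*cosh(49/8)/13824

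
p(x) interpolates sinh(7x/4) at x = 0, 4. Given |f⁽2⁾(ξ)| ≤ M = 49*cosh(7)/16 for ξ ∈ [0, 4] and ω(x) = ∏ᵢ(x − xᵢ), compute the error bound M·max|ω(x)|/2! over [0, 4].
49*cosh(7)/8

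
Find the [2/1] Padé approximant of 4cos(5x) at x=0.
4 - 50*x**2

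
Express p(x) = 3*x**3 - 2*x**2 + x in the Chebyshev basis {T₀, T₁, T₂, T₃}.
-T₀ + (13/4)T₁ - T₂ + (3/4)T₃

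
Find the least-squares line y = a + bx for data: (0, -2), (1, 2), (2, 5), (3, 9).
a = -19/10, b = 18/5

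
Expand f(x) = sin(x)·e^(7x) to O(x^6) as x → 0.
x + 7*x**2 + 73*x**3/3 + 56*x**4 + 2879*x**5/30 + O(x**6)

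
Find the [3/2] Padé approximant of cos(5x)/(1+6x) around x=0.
(7675*x**3/94 - 7675*x**2/564 - 6*x + 1)/(1 - 20929*x**2/564)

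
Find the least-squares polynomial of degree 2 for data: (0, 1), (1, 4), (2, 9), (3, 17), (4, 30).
9/7 + (37/70)x + (23/14)x²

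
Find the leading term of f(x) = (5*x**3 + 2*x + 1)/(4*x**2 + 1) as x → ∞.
5*x/4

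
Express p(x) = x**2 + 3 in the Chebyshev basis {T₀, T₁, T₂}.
(7/2)T₀ + (1/2)T₂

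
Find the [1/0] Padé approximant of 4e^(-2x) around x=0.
4 - 8*x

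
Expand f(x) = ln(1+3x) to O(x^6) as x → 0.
3*x - 9*x**2/2 + 9*x**3 - 81*x**4/4 + 243*x**5/5 + O(x**6)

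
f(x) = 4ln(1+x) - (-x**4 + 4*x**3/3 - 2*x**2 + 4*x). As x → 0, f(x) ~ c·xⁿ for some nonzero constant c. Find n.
5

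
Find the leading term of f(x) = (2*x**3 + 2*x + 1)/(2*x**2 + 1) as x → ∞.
x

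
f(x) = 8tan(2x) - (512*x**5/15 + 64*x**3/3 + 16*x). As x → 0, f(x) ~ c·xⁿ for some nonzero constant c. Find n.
7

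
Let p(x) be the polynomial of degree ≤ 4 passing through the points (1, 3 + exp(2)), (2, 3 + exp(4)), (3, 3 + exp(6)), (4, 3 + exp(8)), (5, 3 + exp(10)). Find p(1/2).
-45*exp(8)/32 - 105*exp(4)/32 + 3 + 315*exp(2)/128 + 189*exp(6)/64 + 35*exp(10)/128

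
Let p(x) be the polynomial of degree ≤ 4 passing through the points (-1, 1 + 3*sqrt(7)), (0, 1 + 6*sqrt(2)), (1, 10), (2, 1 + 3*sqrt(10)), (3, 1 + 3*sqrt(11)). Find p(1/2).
-15*sqrt(10)/32 - 15*sqrt(7)/128 + 9*sqrt(11)/128 + 45*sqrt(2)/16 + 469/64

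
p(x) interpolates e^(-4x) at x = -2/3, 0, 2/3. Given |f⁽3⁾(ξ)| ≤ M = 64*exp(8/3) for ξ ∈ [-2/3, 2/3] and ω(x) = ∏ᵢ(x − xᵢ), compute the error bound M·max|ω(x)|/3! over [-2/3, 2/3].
512*sqrt(3)*exp(8/3)/729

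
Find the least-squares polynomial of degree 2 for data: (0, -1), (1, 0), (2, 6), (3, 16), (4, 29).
-6/5 + (-2/5)x + (2)x²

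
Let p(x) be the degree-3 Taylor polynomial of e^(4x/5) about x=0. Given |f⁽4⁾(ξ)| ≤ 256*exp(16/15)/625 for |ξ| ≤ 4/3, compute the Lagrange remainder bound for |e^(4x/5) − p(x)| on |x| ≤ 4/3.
8192*exp(16/15)/151875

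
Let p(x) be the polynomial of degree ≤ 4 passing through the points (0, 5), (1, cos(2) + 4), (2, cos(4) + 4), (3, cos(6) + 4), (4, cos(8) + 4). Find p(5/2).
45*cos(4)/64 - 5*cos(8)/128 - 5*cos(2)/32 + 15*cos(6)/32 + 515/128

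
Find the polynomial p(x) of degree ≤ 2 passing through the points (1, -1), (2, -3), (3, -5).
1 - 2*x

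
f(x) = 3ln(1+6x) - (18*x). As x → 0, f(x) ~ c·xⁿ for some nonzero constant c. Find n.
2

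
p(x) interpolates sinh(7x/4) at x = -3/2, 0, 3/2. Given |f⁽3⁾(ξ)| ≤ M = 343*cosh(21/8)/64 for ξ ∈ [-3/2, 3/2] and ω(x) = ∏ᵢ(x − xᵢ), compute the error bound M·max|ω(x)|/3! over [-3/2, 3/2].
343*sqrt(3)*cosh(21/8)/512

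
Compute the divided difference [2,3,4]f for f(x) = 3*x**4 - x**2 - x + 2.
164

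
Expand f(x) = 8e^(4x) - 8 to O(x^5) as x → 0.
32*x + 64*x**2 + 256*x**3/3 + 256*x**4/3 + O(x**5)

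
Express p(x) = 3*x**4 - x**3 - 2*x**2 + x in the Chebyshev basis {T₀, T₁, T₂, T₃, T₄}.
(1/8)T₀ + (1/4)T₁ + (1/2)T₂ + (-1/4)T₃ + (3/8)T₄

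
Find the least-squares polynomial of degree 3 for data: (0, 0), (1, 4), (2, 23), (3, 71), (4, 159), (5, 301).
1/42 + (83/252)x + (17/12)x² + (19/9)x³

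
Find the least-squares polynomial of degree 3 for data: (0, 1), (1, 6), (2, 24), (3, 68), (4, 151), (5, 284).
67/63 + (821/378)x + (65/126)x² + (56/27)x³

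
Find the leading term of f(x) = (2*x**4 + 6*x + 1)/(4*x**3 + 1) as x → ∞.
x/2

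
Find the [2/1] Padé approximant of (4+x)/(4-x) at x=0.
(x/4 + 1)/(1 - x/4)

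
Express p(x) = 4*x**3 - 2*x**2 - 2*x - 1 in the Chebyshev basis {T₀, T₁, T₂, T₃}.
(-2)T₀ + T₁ - T₂ + T₃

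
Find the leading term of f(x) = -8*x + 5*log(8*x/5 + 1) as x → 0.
-32*x**2/5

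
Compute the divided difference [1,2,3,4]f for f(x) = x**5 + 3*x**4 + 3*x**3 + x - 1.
98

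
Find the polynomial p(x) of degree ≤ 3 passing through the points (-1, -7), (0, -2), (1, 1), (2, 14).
2*x**3 - x**2 + 2*x - 2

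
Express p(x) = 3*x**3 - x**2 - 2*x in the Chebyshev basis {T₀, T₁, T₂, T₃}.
(-1/2)T₀ + (1/4)T₁ + (-1/2)T₂ + (3/4)T₃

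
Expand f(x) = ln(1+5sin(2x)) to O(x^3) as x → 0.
10*x - 50*x**2 + O(x**3)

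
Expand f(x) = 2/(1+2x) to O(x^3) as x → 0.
2 - 4*x + 8*x**2 + O(x**3)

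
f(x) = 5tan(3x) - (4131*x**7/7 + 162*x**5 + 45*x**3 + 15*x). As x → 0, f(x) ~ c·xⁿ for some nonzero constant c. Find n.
9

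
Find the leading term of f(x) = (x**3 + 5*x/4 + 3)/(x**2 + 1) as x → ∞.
x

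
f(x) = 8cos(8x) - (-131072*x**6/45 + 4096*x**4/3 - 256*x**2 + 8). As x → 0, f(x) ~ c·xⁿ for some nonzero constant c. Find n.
8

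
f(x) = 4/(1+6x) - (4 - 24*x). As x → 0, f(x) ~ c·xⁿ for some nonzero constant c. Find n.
2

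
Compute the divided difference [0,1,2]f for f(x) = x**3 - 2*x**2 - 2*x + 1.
1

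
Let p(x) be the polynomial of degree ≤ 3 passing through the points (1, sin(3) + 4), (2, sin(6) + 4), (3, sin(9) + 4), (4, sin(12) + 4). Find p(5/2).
9*sin(6)/16 - sin(3)/16 - sin(12)/16 + 9*sin(9)/16 + 4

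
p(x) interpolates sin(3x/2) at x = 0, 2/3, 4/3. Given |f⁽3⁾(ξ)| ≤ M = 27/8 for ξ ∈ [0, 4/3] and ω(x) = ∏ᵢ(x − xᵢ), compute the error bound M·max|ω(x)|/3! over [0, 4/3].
sqrt(3)/27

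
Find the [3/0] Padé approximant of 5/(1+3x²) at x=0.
5 - 15*x**2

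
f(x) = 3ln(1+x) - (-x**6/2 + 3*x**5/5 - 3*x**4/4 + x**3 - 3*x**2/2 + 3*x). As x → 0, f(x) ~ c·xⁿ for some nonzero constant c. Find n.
7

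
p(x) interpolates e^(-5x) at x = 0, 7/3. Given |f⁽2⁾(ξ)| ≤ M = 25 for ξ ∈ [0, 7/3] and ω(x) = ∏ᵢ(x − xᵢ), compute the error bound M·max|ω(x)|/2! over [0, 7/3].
1225/72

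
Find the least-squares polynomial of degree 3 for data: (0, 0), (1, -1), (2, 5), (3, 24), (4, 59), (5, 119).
-1/14 + (-197/84)x + (9/14)x² + (11/12)x³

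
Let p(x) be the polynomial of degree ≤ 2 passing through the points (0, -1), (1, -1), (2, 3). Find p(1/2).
-3/2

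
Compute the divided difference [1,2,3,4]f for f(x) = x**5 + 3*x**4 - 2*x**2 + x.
95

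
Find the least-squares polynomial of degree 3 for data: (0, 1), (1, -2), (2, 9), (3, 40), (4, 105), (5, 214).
17/21 + (-40/9)x + (11/21)x² + (16/9)x³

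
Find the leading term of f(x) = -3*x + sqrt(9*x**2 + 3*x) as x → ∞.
1/2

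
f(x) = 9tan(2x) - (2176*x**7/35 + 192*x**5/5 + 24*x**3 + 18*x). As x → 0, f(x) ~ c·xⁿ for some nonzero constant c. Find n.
9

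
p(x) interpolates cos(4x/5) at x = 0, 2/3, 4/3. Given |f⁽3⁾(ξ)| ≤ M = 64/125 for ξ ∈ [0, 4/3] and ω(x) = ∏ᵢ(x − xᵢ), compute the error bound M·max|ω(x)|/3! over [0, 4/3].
512*sqrt(3)/91125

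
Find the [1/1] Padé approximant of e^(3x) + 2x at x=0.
(41*x/10 + 1)/(1 - 9*x/10)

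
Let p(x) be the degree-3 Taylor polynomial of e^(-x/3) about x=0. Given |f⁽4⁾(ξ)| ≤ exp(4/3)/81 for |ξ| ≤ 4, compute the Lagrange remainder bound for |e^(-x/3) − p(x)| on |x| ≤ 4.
32*exp(4/3)/243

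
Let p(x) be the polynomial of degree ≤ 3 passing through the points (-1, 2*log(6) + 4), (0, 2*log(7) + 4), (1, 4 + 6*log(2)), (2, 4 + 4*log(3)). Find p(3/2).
4 + log(96*2**(3/4)*21**(3/8)/7)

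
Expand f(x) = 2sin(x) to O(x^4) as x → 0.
2*x - x**3/3 + O(x**4)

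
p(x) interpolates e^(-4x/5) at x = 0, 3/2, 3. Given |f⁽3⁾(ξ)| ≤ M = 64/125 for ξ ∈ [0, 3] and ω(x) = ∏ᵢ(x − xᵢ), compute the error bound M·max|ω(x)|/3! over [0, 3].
8*sqrt(3)/125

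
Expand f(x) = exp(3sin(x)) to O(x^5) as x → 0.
1 + 3*x + 9*x**2/2 + 4*x**3 + 15*x**4/8 + O(x**5)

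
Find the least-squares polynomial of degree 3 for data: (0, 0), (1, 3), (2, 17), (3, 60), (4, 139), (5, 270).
19/126 + (-25/108)x + (95/252)x² + (113/54)x³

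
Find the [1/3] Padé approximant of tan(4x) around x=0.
4*x/(1 - 16*x**2/3)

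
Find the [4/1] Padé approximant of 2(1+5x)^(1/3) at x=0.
(1250*x**4/243 - 400*x**3/81 + 20*x**2/3 + 32*x/3 + 2)/(11*x/3 + 1)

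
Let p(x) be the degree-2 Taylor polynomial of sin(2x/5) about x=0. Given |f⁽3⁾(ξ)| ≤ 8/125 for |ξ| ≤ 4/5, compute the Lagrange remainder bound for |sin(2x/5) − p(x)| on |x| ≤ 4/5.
256/46875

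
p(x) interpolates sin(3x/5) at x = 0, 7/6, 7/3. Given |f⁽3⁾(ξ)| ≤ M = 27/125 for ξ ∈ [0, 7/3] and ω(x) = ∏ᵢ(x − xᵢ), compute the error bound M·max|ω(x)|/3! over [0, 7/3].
343*sqrt(3)/27000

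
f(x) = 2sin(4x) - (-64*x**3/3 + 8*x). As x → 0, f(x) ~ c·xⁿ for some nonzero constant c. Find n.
5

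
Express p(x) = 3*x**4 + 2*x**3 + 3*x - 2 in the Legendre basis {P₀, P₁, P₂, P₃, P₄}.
(-7/5)P₀ + (21/5)P₁ + (12/7)P₂ + (4/5)P₃ + (24/35)P₄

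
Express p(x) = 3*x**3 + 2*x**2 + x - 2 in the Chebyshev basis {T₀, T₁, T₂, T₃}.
-T₀ + (13/4)T₁ + T₂ + (3/4)T₃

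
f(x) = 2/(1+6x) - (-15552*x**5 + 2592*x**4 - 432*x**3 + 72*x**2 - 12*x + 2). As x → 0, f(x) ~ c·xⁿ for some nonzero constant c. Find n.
6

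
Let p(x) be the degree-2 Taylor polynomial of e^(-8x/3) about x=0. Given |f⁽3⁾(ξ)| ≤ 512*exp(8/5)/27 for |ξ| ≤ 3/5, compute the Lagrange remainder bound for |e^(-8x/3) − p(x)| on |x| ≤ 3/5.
256*exp(8/5)/375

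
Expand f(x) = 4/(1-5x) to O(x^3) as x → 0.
4 + 20*x + 100*x**2 + O(x**3)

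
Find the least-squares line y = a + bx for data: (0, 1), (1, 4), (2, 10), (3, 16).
a = 1/10, b = 51/10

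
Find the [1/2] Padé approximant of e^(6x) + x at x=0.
(127*x/31 + 1)/(72*x**2/31 - 90*x/31 + 1)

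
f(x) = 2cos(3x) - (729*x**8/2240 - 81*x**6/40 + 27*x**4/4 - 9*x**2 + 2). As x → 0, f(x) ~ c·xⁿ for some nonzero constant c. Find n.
10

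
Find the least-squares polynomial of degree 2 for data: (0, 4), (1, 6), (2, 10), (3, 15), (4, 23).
142/35 + (69/70)x + (13/14)x²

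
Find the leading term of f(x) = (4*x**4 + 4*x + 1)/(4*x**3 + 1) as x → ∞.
x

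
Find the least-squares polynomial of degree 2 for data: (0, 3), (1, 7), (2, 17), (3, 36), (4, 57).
96/35 + (99/70)x + (43/14)x²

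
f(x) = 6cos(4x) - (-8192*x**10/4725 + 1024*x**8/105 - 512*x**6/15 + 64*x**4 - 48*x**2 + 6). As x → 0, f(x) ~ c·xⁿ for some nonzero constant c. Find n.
12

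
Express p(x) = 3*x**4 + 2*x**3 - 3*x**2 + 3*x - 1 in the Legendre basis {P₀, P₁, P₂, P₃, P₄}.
(-7/5)P₀ + (21/5)P₁ + (-2/7)P₂ + (4/5)P₃ + (24/35)P₄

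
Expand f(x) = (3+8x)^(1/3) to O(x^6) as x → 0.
3**(1/3) + 8*3**(1/3)*x/9 - 64*3**(1/3)*x**2/81 + 2560*3**(1/3)*x**3/2187 - 40960*3**(1/3)*x**4/19683 + 720896*3**(1/3)*x**5/177147 + O(x**6)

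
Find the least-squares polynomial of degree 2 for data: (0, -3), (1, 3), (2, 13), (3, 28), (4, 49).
-14/5 + (29/10)x + (5/2)x²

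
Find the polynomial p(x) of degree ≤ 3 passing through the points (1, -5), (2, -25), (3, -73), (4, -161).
-2*x**3 - 2*x**2 - 1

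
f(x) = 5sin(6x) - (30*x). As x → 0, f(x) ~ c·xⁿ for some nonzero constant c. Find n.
3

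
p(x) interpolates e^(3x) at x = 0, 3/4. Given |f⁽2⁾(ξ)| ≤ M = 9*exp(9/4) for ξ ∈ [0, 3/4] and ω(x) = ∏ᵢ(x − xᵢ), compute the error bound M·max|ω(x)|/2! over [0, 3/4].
81*exp(9/4)/128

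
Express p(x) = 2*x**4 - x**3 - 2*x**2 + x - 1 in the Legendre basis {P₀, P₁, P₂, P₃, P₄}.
(-19/15)P₀ + (2/5)P₁ + (-4/21)P₂ + (-2/5)P₃ + (16/35)P₄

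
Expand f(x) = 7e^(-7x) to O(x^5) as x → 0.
7 - 49*x + 343*x**2/2 - 2401*x**3/6 + 16807*x**4/24 + O(x**5)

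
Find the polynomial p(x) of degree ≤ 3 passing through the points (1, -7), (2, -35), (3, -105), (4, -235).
-3*x**3 - 3*x**2 + 2*x - 3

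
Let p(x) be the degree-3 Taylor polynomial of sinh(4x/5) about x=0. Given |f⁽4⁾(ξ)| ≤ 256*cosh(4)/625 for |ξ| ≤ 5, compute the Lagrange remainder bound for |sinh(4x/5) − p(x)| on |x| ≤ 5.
32*cosh(4)/3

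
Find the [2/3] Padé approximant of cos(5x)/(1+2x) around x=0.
(1 - 125*x**2/12)/(25*x**3/6 + 25*x**2/12 + 2*x + 1)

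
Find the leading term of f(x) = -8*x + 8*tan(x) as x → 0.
8*x**3/3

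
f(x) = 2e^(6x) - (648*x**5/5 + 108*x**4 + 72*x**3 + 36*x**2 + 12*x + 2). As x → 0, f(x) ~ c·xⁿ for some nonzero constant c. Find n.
6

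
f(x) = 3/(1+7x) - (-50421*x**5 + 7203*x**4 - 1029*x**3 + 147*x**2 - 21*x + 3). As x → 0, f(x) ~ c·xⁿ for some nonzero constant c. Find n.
6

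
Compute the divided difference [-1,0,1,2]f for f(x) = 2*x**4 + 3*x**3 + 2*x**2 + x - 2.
7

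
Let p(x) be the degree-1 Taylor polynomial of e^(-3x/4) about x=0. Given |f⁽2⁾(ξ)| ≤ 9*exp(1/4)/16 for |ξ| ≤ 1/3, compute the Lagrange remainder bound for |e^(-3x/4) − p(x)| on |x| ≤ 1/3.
exp(1/4)/32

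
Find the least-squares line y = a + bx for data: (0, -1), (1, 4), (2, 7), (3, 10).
a = -2/5, b = 18/5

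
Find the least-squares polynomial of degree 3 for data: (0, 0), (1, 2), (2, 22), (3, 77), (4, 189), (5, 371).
11/126 + (-953/756)x + (1/252)x² + (163/54)x³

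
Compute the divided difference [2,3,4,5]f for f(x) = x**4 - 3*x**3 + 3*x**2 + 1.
11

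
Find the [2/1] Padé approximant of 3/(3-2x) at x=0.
1/(1 - 2*x/3)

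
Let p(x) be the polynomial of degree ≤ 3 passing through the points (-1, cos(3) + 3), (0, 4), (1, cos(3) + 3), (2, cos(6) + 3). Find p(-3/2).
7*cos(3)/2 - 5*cos(6)/16 + 13/16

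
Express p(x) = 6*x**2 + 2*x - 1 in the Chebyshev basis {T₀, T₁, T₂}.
(2)T₀ + (2)T₁ + (3)T₂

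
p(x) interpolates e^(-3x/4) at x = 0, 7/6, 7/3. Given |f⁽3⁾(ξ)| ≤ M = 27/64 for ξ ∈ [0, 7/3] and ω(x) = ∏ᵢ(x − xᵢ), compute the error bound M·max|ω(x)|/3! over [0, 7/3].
343*sqrt(3)/13824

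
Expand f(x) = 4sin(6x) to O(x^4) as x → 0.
24*x - 144*x**3 + O(x**4)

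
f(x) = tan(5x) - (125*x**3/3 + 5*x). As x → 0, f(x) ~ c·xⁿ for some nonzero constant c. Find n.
5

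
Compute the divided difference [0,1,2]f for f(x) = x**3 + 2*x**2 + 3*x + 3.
5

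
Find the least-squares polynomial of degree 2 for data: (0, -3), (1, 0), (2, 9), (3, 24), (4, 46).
-102/35 + (-13/35)x + (22/7)x²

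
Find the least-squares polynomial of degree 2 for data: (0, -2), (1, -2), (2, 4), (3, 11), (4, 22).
-81/35 + (-33/70)x + (23/14)x²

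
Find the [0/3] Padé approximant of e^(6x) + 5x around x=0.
1/(-971*x**3 + 103*x**2 - 11*x + 1)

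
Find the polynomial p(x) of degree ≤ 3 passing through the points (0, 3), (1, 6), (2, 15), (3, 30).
3*x**2 + 3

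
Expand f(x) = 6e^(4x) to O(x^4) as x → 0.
6 + 24*x + 48*x**2 + 64*x**3 + O(x**4)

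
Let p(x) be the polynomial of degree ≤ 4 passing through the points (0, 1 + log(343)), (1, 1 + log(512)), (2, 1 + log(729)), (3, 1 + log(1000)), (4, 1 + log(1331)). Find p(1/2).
1 + log(1024*11**(113/128)*sqrt(2)*3**(23/32)*5**(21/32)*7**(105/128)/891)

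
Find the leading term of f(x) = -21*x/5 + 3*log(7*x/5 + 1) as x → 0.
-147*x**2/50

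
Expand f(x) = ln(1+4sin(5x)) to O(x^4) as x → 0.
20*x - 200*x**2 + 7750*x**3/3 + O(x**4)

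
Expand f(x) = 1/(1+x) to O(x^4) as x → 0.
1 - x + x**2 - x**3 + O(x**4)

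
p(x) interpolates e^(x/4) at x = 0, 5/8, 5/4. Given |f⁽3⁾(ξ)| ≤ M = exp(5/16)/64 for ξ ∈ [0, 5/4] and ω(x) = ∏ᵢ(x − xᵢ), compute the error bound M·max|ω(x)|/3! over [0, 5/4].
125*sqrt(3)*exp(5/16)/884736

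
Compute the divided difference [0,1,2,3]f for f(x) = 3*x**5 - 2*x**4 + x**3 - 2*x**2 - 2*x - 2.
64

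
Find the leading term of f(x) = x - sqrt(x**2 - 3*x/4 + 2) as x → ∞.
3/8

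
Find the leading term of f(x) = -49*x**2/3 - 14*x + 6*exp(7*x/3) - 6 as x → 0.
343*x**3/27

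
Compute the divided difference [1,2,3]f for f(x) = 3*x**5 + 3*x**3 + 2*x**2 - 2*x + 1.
290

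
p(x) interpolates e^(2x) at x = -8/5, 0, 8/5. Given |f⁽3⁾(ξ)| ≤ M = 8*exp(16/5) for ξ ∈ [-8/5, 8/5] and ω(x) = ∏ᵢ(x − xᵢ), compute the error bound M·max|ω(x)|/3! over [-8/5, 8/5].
4096*sqrt(3)*exp(16/5)/3375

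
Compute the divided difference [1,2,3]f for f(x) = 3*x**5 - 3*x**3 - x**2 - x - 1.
251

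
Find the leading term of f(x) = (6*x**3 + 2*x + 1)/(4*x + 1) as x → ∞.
3*x**2/2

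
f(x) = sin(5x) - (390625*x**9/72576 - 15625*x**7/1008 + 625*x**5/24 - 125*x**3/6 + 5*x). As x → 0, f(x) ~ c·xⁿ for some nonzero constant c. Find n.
11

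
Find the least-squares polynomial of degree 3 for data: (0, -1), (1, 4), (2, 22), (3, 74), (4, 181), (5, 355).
-5/7 + (53/21)x + (-47/28)x² + (37/12)x³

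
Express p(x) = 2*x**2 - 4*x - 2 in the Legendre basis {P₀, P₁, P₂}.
(-4/3)P₀ + (-4)P₁ + (4/3)P₂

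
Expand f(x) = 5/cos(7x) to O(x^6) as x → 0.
5 + 245*x**2/2 + 60025*x**4/24 + O(x**6)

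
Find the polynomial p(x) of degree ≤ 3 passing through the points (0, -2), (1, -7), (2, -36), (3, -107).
-3*x**3 - 3*x**2 + x - 2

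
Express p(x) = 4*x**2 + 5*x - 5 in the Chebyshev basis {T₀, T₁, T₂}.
(-3)T₀ + (5)T₁ + (2)T₂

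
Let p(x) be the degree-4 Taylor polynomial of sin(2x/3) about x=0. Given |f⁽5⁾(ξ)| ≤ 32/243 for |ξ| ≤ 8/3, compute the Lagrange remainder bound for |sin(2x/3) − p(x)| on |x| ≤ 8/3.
131072/885735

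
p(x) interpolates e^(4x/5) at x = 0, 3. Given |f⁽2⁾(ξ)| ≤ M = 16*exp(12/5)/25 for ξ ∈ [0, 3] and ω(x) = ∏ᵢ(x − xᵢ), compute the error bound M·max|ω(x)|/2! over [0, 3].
18*exp(12/5)/25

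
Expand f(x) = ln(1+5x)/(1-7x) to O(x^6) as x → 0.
5*x + 45*x**2/2 + 1195*x**3/6 + 14855*x**4/12 + 111485*x**5/12 + O(x**6)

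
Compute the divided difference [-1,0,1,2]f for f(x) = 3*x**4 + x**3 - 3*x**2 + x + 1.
7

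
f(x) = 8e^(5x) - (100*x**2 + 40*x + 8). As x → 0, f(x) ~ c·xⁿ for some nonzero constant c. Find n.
3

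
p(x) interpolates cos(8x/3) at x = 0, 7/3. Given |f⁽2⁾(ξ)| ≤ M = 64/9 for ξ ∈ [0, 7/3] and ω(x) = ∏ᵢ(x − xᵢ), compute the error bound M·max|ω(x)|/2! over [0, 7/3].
392/81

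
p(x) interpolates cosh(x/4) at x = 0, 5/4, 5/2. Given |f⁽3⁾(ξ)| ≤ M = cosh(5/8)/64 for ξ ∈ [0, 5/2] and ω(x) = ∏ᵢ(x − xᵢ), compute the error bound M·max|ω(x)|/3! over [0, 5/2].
125*sqrt(3)*cosh(5/8)/110592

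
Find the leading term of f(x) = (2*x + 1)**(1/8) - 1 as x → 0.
x/4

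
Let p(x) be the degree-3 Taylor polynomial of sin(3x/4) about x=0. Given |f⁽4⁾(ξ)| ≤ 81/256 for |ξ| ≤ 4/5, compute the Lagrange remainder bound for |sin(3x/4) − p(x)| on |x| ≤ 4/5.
27/5000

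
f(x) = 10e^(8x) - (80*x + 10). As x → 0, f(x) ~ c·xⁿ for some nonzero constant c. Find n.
2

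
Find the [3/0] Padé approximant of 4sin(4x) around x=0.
-128*x**3/3 + 16*x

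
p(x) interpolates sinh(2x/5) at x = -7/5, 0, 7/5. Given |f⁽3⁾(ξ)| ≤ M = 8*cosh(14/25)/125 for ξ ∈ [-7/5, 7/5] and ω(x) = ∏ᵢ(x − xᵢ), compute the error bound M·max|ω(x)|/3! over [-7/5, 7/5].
2744*sqrt(3)*cosh(14/25)/421875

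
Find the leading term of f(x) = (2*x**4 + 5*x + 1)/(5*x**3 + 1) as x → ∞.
2*x/5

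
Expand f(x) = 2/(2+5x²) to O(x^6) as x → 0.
1 - 5*x**2/2 + 25*x**4/4 + O(x**6)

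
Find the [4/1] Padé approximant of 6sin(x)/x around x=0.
x**4/20 - x**2 + 6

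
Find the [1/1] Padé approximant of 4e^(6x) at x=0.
(12*x + 4)/(1 - 3*x)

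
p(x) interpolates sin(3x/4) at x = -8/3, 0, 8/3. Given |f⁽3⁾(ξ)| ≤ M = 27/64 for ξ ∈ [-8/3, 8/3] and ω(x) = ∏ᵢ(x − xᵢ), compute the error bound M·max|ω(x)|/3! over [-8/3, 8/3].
8*sqrt(3)/27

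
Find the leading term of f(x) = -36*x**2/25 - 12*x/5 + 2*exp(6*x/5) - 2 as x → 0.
72*x**3/125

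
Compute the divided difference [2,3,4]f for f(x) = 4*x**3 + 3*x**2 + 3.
39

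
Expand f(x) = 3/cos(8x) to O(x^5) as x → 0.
3 + 96*x**2 + 2560*x**4 + O(x**5)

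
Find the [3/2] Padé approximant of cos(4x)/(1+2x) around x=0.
(32*x**3/3 - 16*x**2/3 - 2*x + 1)/(1 - 4*x**2/3)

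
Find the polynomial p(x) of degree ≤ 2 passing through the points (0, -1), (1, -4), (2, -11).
-2*x**2 - x - 1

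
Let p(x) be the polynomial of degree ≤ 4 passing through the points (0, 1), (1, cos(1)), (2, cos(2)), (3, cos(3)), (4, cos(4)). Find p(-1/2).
-105*cos(1)/32 + 189*cos(2)/64 + 35*cos(4)/128 - 45*cos(3)/32 + 315/128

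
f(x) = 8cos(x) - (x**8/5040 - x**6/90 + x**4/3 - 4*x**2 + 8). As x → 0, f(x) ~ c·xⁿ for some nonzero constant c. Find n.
10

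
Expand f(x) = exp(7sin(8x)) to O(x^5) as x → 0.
1 + 56*x + 1568*x**2 + 28672*x**3 + 376320*x**4 + O(x**5)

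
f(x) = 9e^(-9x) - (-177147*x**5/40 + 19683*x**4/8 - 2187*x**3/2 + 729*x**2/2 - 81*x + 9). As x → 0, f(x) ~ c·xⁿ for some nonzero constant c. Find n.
6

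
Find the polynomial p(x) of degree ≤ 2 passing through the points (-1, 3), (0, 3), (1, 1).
-x**2 - x + 3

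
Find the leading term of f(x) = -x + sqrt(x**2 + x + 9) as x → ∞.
1/2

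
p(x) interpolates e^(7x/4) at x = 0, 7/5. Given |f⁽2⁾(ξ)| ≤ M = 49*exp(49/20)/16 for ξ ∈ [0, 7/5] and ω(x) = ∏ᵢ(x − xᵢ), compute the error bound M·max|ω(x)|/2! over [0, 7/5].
2401*exp(49/20)/3200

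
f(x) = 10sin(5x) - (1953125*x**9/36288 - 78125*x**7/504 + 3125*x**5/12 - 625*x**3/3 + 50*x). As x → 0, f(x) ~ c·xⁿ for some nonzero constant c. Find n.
11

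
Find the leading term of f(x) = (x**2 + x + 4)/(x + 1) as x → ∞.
x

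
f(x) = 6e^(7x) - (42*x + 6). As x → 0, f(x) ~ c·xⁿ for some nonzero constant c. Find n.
2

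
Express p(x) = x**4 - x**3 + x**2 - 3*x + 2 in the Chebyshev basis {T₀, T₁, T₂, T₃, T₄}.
(23/8)T₀ + (-15/4)T₁ + T₂ + (-1/4)T₃ + (1/8)T₄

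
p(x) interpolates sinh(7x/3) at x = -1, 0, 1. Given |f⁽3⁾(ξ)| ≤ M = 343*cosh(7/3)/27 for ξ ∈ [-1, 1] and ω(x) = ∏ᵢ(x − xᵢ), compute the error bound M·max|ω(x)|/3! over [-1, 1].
343*sqrt(3)*cosh(7/3)/729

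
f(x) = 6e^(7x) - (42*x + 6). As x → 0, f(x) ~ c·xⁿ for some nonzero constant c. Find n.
2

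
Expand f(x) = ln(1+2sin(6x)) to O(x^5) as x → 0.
12*x - 72*x**2 + 504*x**3 - 4320*x**4 + O(x**5)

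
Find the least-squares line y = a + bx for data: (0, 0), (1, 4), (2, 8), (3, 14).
a = -2/5, b = 23/5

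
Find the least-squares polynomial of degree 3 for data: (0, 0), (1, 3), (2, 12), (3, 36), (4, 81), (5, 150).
3/14 + (5/28)x + (27/28)x² + x³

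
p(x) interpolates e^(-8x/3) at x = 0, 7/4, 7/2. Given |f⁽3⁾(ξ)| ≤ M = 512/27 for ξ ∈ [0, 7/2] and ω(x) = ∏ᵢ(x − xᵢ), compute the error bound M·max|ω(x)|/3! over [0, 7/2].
2744*sqrt(3)/729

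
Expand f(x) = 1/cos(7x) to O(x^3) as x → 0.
1 + 49*x**2/2 + O(x**3)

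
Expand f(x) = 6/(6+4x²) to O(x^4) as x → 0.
1 - 2*x**2/3 + O(x**4)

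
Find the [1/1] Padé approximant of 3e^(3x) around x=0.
(9*x/2 + 3)/(1 - 3*x/2)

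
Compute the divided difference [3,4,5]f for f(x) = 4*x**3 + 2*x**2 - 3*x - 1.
50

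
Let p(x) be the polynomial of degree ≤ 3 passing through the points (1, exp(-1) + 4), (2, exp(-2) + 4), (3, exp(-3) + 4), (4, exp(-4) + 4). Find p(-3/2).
(-495*exp(2) - 105 + 385*e + 64*exp(4) + 231*exp(3))*exp(-4)/16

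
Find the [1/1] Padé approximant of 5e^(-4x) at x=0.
(5 - 10*x)/(2*x + 1)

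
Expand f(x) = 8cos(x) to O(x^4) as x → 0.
8 - 4*x**2 + O(x**4)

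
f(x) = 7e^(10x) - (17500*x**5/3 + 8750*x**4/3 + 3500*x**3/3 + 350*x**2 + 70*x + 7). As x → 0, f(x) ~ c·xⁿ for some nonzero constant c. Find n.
6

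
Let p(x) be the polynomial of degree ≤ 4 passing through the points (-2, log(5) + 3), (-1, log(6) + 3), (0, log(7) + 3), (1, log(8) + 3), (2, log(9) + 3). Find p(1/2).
log(2*2**(1/4)*3**(49/64)*5**(3/128)*7**(45/64)/3) + 3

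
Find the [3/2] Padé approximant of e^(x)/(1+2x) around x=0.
(353*x**3/7860 + 669*x**2/2620 + 99*x/131 + 1)/(-1281*x**2/2620 + 230*x/131 + 1)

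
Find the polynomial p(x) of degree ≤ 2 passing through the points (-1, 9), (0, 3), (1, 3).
3*x**2 - 3*x + 3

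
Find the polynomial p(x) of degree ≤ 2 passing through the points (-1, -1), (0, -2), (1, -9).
-3*x**2 - 4*x - 2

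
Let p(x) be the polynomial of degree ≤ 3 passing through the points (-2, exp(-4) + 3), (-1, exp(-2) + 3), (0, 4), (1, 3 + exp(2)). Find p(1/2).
(-5*exp(2) + 1 + (5*exp(2) + 63)*exp(4))*exp(-4)/16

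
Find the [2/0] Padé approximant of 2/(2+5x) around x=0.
25*x**2/4 - 5*x/2 + 1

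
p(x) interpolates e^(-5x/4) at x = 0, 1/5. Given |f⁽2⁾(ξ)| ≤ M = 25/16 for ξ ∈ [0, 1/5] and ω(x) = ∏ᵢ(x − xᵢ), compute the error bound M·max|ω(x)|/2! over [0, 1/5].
1/128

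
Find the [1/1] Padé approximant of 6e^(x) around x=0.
(3*x + 6)/(1 - x/2)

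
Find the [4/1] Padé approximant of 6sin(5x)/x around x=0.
625*x**4/4 - 125*x**2 + 30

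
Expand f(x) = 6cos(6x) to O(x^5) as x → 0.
6 - 108*x**2 + 324*x**4 + O(x**5)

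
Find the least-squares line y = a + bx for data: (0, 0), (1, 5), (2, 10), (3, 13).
a = 2/5, b = 22/5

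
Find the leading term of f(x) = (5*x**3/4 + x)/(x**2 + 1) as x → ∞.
5*x/4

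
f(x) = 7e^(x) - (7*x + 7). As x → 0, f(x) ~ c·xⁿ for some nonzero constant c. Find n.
2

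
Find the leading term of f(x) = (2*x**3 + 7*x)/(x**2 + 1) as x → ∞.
2*x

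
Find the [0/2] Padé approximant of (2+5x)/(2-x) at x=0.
1/(15*x**2/2 - 3*x + 1)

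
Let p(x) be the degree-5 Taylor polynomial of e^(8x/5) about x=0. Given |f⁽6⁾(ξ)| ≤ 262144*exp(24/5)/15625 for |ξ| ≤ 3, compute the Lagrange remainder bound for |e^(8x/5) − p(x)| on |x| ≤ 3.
1327104*exp(24/5)/78125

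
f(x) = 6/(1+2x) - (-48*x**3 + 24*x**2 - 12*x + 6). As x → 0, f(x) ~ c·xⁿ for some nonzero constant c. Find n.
4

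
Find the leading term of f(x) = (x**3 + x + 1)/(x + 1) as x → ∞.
x**2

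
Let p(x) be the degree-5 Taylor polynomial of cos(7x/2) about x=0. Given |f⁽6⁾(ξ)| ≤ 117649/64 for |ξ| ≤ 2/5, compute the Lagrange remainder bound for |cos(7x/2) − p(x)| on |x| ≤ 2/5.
117649/11250000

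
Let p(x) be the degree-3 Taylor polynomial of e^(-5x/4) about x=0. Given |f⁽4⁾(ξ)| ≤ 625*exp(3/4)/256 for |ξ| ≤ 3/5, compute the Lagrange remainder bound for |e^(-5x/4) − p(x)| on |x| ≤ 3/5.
27*exp(3/4)/2048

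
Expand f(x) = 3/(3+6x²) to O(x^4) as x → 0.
1 - 2*x**2 + O(x**4)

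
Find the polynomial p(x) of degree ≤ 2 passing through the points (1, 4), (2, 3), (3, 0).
-x**2 + 2*x + 3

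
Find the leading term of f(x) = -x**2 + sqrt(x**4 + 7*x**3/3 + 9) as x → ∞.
7*x/6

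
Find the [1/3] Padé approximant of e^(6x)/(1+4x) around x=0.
(5*x/2 + 1)/(21*x**3 - 11*x**2 + x/2 + 1)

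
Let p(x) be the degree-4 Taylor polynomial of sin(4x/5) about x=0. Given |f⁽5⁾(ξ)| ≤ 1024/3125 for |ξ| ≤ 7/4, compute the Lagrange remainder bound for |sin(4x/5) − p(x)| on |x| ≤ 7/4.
16807/375000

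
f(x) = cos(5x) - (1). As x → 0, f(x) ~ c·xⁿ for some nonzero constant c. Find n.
2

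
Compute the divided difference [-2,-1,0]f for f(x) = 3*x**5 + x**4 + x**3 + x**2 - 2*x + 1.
-40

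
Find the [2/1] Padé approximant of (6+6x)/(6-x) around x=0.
(x + 1)/(1 - x/6)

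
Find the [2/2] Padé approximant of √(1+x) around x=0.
(5*x**2/16 + 5*x/4 + 1)/(x**2/16 + 3*x/4 + 1)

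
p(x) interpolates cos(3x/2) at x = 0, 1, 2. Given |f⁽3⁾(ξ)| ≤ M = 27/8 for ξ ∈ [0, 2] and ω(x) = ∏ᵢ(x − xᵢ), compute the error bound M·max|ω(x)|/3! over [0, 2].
sqrt(3)/8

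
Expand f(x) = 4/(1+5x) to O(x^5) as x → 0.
4 - 20*x + 100*x**2 - 500*x**3 + 2500*x**4 + O(x**5)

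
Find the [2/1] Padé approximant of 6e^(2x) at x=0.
(4*x**2 + 8*x + 6)/(1 - 2*x/3)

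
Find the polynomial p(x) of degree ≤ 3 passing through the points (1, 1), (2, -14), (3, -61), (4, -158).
-3*x**3 + 2*x**2 + 2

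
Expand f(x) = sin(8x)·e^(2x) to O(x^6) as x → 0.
8*x + 16*x**2 - 208*x**3/3 - 160*x**4 + 1616*x**5/15 + O(x**6)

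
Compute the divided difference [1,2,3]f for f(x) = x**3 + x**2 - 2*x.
7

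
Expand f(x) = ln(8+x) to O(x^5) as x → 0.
log(8) + x/8 - x**2/128 + x**3/1536 - x**4/16384 + O(x**5)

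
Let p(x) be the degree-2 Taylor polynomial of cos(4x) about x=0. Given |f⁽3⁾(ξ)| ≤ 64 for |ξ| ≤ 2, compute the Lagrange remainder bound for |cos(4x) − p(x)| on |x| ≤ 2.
256/3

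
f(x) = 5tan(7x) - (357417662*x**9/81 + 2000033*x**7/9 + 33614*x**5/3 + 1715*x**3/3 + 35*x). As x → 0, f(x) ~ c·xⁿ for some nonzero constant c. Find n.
11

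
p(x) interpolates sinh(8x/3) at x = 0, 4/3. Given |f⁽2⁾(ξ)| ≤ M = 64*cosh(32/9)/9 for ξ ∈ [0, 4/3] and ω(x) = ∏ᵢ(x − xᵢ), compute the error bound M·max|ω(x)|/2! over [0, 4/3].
128*cosh(32/9)/81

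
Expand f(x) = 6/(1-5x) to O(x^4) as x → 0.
6 + 30*x + 150*x**2 + 750*x**3 + O(x**4)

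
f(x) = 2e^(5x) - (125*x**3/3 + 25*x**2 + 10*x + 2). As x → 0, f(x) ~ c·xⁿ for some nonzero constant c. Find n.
4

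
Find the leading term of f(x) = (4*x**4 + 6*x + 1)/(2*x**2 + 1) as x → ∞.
2*x**2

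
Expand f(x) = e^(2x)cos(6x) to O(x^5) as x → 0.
1 + 2*x - 16*x**2 - 104*x**3/3 + 56*x**4/3 + O(x**5)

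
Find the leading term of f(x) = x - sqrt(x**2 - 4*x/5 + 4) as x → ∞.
2/5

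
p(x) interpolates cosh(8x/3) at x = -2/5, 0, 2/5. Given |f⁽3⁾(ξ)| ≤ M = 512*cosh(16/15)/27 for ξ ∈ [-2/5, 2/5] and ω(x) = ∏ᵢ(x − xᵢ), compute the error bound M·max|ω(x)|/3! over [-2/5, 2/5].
4096*sqrt(3)*cosh(16/15)/91125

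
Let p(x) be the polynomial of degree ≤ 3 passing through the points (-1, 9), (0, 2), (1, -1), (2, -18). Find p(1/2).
9/8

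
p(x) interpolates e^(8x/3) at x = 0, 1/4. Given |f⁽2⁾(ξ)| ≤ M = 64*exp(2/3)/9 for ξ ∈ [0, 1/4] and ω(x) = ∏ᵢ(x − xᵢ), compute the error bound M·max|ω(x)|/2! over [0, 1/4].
exp(2/3)/18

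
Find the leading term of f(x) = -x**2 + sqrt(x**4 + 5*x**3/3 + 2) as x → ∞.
5*x/6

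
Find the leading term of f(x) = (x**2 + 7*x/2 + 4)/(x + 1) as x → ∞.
x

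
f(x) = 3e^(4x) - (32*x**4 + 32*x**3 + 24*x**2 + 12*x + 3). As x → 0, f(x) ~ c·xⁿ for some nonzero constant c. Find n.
5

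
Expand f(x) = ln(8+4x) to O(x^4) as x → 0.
log(8) + x/2 - x**2/8 + x**3/24 + O(x**4)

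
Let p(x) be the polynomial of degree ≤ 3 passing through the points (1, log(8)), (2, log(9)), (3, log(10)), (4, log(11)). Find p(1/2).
-35*log(3)/8 - 5*log(11)/16 + 21*log(10)/16 + 105*log(2)/16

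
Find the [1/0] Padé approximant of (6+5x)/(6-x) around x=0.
x + 1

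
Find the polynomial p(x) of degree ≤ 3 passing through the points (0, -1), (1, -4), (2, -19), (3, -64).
-3*x**3 + 3*x**2 - 3*x - 1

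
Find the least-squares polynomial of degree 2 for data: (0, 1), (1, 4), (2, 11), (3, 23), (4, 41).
6/5 + (-1/10)x + (5/2)x²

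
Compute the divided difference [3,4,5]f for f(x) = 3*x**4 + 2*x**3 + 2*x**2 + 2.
317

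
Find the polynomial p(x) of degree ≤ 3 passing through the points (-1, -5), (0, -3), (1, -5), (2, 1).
2*x**3 - 2*x**2 - 2*x - 3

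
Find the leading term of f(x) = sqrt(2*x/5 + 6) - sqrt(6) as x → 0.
sqrt(6)*x/30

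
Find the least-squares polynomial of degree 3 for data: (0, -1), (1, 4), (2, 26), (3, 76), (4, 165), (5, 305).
-65/63 + (94/189)x + (691/252)x² + (203/108)x³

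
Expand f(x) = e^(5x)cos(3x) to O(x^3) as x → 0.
1 + 5*x + 8*x**2 + O(x**3)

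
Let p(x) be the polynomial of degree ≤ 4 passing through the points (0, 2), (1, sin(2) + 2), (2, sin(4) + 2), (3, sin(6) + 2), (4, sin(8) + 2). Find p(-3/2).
-693*sin(2)/32 + 1485*sin(4)/64 + 2 + 315*sin(8)/128 - 385*sin(6)/32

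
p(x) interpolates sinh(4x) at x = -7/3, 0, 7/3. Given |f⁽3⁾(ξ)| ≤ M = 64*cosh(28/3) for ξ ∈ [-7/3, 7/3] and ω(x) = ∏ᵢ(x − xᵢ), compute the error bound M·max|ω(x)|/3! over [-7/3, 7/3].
21952*sqrt(3)*cosh(28/3)/729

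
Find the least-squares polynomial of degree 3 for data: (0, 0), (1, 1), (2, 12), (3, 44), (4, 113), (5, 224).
19/126 + (-697/756)x + (-121/252)x² + (52/27)x³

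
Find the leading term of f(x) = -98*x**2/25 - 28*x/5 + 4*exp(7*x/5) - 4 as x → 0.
686*x**3/375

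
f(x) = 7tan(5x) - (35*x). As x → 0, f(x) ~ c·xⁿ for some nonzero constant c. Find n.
3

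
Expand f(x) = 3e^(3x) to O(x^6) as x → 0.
3 + 9*x + 27*x**2/2 + 27*x**3/2 + 81*x**4/8 + 243*x**5/40 + O(x**6)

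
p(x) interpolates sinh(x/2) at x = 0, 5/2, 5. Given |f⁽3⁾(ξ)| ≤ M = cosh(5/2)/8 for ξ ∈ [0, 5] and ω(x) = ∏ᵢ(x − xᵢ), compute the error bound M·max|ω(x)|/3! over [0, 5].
125*sqrt(3)*cosh(5/2)/1728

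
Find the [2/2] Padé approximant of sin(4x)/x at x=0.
(4 - 112*x**2/15)/(4*x**2/5 + 1)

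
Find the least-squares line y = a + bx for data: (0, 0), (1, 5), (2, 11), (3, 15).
a = 1/10, b = 51/10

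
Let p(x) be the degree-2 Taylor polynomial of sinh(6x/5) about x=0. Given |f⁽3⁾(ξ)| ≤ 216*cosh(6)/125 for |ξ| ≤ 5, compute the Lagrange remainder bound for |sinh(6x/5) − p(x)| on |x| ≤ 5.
36*cosh(6)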